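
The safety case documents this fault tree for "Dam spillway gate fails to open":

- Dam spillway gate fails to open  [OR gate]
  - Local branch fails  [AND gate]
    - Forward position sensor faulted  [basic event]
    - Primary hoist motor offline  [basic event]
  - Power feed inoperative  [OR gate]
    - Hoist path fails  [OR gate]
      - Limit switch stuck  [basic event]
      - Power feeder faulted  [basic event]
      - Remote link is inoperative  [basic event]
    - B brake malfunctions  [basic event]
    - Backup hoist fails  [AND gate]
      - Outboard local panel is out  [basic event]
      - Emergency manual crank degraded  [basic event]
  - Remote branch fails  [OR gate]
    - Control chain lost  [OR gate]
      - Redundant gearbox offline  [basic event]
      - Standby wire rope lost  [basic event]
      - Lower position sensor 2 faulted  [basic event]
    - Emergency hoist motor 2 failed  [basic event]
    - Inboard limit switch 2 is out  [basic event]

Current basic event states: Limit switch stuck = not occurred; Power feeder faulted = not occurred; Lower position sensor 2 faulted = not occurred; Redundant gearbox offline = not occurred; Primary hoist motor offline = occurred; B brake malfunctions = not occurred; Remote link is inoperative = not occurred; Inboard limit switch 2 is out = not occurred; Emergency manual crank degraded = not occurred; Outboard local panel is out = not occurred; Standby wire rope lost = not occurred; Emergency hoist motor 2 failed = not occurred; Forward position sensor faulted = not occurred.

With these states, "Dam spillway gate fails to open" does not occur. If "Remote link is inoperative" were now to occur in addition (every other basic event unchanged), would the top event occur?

Yes

Counterfactual: set "Remote link is inoperative" to occurred.
Local branch fails [AND]: Forward position sensor faulted=not, Primary hoist motor offline=occurs → not all inputs occur → does not occur.
Hoist path fails [OR]: Limit switch stuck=not, Power feeder faulted=not, Remote link is inoperative=occurs → at least one input occurs → occurs.
Backup hoist fails [AND]: Outboard local panel is out=not, Emergency manual crank degraded=not → not all inputs occur → does not occur.
Power feed inoperative [OR]: Hoist path fails=occurs, B brake malfunctions=not, Backup hoist fails=not → at least one input occurs → occurs.
Control chain lost [OR]: Redundant gearbox offline=not, Standby wire rope lost=not, Lower position sensor 2 faulted=not → no input occurs → does not occur.
Remote branch fails [OR]: Control chain lost=not, Emergency hoist motor 2 failed=not, Inboard limit switch 2 is out=not → no input occurs → does not occur.
Dam spillway gate fails to open [OR]: Local branch fails=not, Power feed inoperative=occurs, Remote branch fails=not → at least one input occurs → occurs.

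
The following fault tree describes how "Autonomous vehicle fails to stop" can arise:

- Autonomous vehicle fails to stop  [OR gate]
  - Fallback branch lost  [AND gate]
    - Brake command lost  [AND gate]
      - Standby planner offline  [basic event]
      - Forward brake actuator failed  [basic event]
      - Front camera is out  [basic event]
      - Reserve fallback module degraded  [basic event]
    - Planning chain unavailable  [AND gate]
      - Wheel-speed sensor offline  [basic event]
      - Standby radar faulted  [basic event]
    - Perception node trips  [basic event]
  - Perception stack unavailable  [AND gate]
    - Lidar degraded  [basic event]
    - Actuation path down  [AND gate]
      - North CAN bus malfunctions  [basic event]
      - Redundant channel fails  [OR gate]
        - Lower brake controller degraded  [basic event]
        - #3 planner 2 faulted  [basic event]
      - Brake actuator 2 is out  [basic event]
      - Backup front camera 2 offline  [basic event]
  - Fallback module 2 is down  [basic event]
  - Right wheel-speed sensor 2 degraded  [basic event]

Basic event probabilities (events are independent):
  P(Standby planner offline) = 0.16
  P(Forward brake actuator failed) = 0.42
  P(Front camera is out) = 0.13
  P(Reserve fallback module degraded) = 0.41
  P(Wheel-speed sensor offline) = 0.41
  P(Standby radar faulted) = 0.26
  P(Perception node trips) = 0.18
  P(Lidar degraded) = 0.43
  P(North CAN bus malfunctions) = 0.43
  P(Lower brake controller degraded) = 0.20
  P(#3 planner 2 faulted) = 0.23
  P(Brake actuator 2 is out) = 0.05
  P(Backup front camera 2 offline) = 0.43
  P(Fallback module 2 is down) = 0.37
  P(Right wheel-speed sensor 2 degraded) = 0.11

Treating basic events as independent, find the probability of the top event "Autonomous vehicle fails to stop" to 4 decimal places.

P(Brake command lost) [AND] = 0.16 × 0.42 × 0.13 × 0.41 = 0.003582
P(Planning chain unavailable) [AND] = 0.41 × 0.26 = 0.106600
P(Fallback branch lost) [AND] = 0.003582 × 0.106600 × 0.18 = 0.000069
P(Redundant channel fails) [OR] = 1 − (1−0.20) × (1−0.23) = 0.384000
P(Actuation path down) [AND] = 0.43 × 0.384000 × 0.05 × 0.43 = 0.003550
P(Perception stack unavailable) [AND] = 0.43 × 0.003550 = 0.001527
P(Autonomous vehicle fails to stop) [OR] = 1 − (1−0.000069) × (1−0.001527) × (1−0.37) × (1−0.11) = 0.440195
Rounded to 4 decimal places: P(Autonomous vehicle fails to stop) ≈ 0.4402.

0.4402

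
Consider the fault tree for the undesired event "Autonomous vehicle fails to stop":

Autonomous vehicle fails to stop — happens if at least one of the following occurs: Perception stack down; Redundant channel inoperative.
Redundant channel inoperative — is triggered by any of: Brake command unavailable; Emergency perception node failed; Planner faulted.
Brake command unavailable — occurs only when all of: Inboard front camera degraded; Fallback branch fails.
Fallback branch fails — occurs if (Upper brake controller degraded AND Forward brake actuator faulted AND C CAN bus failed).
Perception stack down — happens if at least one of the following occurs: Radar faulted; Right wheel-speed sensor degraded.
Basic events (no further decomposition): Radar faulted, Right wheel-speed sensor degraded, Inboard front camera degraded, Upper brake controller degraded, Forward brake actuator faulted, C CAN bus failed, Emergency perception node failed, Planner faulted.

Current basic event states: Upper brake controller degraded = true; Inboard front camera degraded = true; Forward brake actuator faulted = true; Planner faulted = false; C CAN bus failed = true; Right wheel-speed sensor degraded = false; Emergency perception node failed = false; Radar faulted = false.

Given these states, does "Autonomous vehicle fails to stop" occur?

Perception stack down [OR]: Radar faulted=not, Right wheel-speed sensor degraded=not → no input occurs → does not occur.
Fallback branch fails [AND]: Upper brake controller degraded=occurs, Forward brake actuator faulted=occurs, C CAN bus failed=occurs → all inputs occur → occurs.
Brake command unavailable [AND]: Inboard front camera degraded=occurs, Fallback branch fails=occurs → all inputs occur → occurs.
Redundant channel inoperative [OR]: Brake command unavailable=occurs, Emergency perception node failed=not, Planner faulted=not → at least one input occurs → occurs.
Autonomous vehicle fails to stop [OR]: Perception stack down=not, Redundant channel inoperative=occurs → at least one input occurs → occurs.

Yes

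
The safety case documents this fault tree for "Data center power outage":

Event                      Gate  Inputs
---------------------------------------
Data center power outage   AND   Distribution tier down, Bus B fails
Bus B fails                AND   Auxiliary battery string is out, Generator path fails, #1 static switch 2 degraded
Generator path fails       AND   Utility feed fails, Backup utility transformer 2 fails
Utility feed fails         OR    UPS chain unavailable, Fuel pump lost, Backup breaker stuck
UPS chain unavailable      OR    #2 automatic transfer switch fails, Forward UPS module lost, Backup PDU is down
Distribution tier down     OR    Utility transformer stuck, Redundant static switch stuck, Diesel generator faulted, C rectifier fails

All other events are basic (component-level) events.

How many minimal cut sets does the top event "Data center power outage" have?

Distribution tier down [OR]: union of children's cut sets → 4 cut set(s).
UPS chain unavailable [OR]: union of children's cut sets → 3 cut set(s).
Utility feed fails [OR]: union of children's cut sets → 5 cut set(s).
Generator path fails [AND]: one cut set from each child combined → 5 × 1 = 5 cut set(s).
Bus B fails [AND]: one cut set from each child combined → 1 × 5 × 1 = 5 cut set(s).
Data center power outage [AND]: one cut set from each child combined → 4 × 5 = 20 cut set(s).

20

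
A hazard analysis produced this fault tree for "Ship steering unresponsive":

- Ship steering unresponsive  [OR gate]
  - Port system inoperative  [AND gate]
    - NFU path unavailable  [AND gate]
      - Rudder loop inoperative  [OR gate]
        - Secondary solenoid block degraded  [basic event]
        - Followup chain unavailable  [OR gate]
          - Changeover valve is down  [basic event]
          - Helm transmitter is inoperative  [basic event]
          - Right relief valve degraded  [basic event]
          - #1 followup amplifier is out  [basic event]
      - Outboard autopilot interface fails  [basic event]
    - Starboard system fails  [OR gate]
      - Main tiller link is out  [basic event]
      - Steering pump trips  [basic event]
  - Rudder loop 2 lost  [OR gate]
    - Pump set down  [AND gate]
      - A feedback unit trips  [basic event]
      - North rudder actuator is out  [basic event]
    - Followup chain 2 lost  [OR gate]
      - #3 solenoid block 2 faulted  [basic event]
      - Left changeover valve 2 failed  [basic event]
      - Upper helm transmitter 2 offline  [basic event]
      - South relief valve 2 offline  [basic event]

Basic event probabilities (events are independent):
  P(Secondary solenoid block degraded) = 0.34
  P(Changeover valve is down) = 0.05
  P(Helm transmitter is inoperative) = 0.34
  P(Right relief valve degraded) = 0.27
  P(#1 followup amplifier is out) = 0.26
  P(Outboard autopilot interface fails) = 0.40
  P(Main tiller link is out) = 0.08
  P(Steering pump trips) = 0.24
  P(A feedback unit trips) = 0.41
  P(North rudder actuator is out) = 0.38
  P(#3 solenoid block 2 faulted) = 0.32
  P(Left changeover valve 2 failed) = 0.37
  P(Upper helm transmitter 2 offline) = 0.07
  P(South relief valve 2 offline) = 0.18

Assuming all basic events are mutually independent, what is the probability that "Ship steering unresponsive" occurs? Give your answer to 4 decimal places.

0.7500

P(Followup chain unavailable) [OR] = 1 − (1−0.05) × (1−0.34) × (1−0.27) × (1−0.26) = 0.661295
P(Rudder loop inoperative) [OR] = 1 − (1−0.34) × (1−0.661295) = 0.776455
P(NFU path unavailable) [AND] = 0.776455 × 0.40 = 0.310582
P(Starboard system fails) [OR] = 1 − (1−0.08) × (1−0.24) = 0.300800
P(Port system inoperative) [AND] = 0.310582 × 0.300800 = 0.093423
P(Pump set down) [AND] = 0.41 × 0.38 = 0.155800
P(Followup chain 2 lost) [OR] = 1 − (1−0.32) × (1−0.37) × (1−0.07) × (1−0.18) = 0.673302
P(Rudder loop 2 lost) [OR] = 1 − (1−0.155800) × (1−0.673302) = 0.724202
P(Ship steering unresponsive) [OR] = 1 − (1−0.093423) × (1−0.724202) = 0.749968
Rounded to 4 decimal places: P(Ship steering unresponsive) ≈ 0.7500.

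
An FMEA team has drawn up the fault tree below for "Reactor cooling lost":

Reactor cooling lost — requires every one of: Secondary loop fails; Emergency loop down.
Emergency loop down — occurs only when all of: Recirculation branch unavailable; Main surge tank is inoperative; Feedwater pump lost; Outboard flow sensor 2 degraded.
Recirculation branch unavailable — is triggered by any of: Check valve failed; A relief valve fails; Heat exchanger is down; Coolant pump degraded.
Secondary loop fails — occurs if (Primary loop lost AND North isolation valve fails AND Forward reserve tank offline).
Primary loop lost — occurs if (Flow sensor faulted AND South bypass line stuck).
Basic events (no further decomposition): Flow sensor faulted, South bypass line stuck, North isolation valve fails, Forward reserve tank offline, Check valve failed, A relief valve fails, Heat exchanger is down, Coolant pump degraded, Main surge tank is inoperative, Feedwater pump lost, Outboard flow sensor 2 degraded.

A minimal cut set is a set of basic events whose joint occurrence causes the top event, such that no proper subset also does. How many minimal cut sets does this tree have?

4

Primary loop lost [AND]: one cut set from each child combined → 1 × 1 = 1 cut set(s).
Secondary loop fails [AND]: one cut set from each child combined → 1 × 1 × 1 = 1 cut set(s).
Recirculation branch unavailable [OR]: union of children's cut sets → 4 cut set(s).
Emergency loop down [AND]: one cut set from each child combined → 4 × 1 × 1 × 1 = 4 cut set(s).
Reactor cooling lost [AND]: one cut set from each child combined → 1 × 4 = 4 cut set(s).
Minimal cut sets: {Check valve failed, Feedwater pump lost, Flow sensor faulted, Forward reserve tank offline, Main surge tank is inoperative, North isolation valve fails, Outboard flow sensor 2 degraded, South bypass line stuck}; {A relief valve fails, Feedwater pump lost, Flow sensor faulted, Forward reserve tank offline, Main surge tank is inoperative, North isolation valve fails, Outboard flow sensor 2 degraded, South bypass line stuck}; {Feedwater pump lost, Flow sensor faulted, Forward reserve tank offline, Heat exchanger is down, Main surge tank is inoperative, North isolation valve fails, Outboard flow sensor 2 degraded, South bypass line stuck}; {Coolant pump degraded, Feedwater pump lost, Flow sensor faulted, Forward reserve tank offline, Main surge tank is inoperative, North isolation valve fails, Outboard flow sensor 2 degraded, South bypass line stuck}.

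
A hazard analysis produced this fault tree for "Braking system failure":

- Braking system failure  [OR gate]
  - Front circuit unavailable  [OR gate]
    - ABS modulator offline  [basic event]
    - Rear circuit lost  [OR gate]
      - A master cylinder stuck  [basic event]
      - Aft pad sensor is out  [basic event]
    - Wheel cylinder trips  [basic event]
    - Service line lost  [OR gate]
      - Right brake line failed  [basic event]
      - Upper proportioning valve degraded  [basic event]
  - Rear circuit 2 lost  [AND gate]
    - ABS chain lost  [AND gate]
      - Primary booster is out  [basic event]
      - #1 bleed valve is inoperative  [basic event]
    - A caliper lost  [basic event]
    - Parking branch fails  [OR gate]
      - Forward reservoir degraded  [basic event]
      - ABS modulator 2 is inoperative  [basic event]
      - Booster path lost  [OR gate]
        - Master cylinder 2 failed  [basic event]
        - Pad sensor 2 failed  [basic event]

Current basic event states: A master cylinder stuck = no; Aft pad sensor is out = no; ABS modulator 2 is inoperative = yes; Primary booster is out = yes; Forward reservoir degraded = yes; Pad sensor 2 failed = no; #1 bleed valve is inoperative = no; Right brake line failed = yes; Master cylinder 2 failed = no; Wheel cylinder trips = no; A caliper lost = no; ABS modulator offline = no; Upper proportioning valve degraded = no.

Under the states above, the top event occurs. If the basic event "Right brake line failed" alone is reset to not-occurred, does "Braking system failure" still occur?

Counterfactual: set "Right brake line failed" to not occurred.
Rear circuit lost [OR]: A master cylinder stuck=not, Aft pad sensor is out=not → no input occurs → does not occur.
Service line lost [OR]: Right brake line failed=not, Upper proportioning valve degraded=not → no input occurs → does not occur.
Front circuit unavailable [OR]: ABS modulator offline=not, Rear circuit lost=not, Wheel cylinder trips=not, Service line lost=not → no input occurs → does not occur.
ABS chain lost [AND]: Primary booster is out=occurs, #1 bleed valve is inoperative=not → not all inputs occur → does not occur.
Booster path lost [OR]: Master cylinder 2 failed=not, Pad sensor 2 failed=not → no input occurs → does not occur.
Parking branch fails [OR]: Forward reservoir degraded=occurs, ABS modulator 2 is inoperative=occurs, Booster path lost=not → at least one input occurs → occurs.
Rear circuit 2 lost [AND]: ABS chain lost=not, A caliper lost=not, Parking branch fails=occurs → not all inputs occur → does not occur.
Braking system failure [OR]: Front circuit unavailable=not, Rear circuit 2 lost=not → no input occurs → does not occur.

No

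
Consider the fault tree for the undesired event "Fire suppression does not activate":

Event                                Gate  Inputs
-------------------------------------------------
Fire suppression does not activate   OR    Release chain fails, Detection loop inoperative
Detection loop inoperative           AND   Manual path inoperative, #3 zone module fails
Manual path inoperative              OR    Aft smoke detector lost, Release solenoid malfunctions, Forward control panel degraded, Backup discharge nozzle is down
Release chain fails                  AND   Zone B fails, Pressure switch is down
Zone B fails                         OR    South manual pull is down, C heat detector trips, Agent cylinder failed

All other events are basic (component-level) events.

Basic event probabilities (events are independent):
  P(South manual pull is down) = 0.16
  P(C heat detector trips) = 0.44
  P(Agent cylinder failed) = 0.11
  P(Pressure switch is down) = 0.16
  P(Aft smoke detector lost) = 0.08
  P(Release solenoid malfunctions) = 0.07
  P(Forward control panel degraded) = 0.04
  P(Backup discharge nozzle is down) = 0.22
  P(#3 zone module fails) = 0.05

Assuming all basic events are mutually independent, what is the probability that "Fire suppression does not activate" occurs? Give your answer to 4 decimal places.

0.1093

P(Zone B fails) [OR] = 1 − (1−0.16) × (1−0.44) × (1−0.11) = 0.581344
P(Release chain fails) [AND] = 0.581344 × 0.16 = 0.093015
P(Manual path inoperative) [OR] = 1 − (1−0.08) × (1−0.07) × (1−0.04) × (1−0.22) = 0.359327
P(Detection loop inoperative) [AND] = 0.359327 × 0.05 = 0.017966
P(Fire suppression does not activate) [OR] = 1 − (1−0.093015) × (1−0.017966) = 0.109310
Rounded to 4 decimal places: P(Fire suppression does not activate) ≈ 0.1093.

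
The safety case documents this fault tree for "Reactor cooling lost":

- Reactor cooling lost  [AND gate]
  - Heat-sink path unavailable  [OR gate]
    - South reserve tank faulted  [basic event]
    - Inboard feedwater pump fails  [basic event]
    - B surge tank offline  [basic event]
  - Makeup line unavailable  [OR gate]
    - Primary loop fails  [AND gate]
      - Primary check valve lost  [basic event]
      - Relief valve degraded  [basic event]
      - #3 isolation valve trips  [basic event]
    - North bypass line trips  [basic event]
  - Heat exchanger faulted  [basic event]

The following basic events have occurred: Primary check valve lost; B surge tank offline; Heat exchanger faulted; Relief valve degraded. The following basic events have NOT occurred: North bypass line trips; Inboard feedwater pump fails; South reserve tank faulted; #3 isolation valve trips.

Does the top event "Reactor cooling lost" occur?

No

Heat-sink path unavailable [OR]: South reserve tank faulted=not, Inboard feedwater pump fails=not, B surge tank offline=occurs → at least one input occurs → occurs.
Primary loop fails [AND]: Primary check valve lost=occurs, Relief valve degraded=occurs, #3 isolation valve trips=not → not all inputs occur → does not occur.
Makeup line unavailable [OR]: Primary loop fails=not, North bypass line trips=not → no input occurs → does not occur.
Reactor cooling lost [AND]: Heat-sink path unavailable=occurs, Makeup line unavailable=not, Heat exchanger faulted=occurs → not all inputs occur → does not occur.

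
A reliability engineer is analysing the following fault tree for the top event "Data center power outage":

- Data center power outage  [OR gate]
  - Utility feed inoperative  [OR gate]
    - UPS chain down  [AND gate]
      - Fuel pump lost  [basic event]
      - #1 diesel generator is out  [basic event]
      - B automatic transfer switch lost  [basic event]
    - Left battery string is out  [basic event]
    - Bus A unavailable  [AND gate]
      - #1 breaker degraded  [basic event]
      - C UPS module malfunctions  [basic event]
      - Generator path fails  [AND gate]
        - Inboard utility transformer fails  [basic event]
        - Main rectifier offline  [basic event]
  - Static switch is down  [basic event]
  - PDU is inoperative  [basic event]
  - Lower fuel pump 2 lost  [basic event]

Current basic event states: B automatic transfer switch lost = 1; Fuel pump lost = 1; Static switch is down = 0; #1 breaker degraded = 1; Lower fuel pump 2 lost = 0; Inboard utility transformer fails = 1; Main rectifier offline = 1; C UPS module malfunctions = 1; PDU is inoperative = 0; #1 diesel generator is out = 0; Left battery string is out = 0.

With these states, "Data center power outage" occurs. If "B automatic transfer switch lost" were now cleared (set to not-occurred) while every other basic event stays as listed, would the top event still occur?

Counterfactual: set "B automatic transfer switch lost" to not occurred.
UPS chain down [AND]: Fuel pump lost=occurs, #1 diesel generator is out=not, B automatic transfer switch lost=not → not all inputs occur → does not occur.
Generator path fails [AND]: Inboard utility transformer fails=occurs, Main rectifier offline=occurs → all inputs occur → occurs.
Bus A unavailable [AND]: #1 breaker degraded=occurs, C UPS module malfunctions=occurs, Generator path fails=occurs → all inputs occur → occurs.
Utility feed inoperative [OR]: UPS chain down=not, Left battery string is out=not, Bus A unavailable=occurs → at least one input occurs → occurs.
Data center power outage [OR]: Utility feed inoperative=occurs, Static switch is down=not, PDU is inoperative=not, Lower fuel pump 2 lost=not → at least one input occurs → occurs.

Yes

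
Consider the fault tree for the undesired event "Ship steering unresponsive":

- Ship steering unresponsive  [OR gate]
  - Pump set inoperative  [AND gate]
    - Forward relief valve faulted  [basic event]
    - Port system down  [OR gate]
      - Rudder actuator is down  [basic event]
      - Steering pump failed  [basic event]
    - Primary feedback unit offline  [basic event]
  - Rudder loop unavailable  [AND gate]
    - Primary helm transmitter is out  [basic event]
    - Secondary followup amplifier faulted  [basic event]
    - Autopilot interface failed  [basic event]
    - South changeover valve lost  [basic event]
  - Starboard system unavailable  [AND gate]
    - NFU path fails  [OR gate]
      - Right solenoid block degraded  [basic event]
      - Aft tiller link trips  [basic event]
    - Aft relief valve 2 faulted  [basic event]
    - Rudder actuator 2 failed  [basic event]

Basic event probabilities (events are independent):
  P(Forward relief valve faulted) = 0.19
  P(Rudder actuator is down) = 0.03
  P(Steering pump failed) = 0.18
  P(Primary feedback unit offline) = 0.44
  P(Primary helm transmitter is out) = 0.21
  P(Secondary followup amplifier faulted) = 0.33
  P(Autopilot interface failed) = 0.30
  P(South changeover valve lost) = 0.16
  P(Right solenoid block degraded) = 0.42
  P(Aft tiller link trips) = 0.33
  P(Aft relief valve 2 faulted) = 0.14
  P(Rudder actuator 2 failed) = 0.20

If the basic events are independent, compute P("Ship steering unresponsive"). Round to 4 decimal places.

P(Port system down) [OR] = 1 − (1−0.03) × (1−0.18) = 0.204600
P(Pump set inoperative) [AND] = 0.19 × 0.204600 × 0.44 = 0.017105
P(Rudder loop unavailable) [AND] = 0.21 × 0.33 × 0.30 × 0.16 = 0.003326
P(NFU path fails) [OR] = 1 − (1−0.42) × (1−0.33) = 0.611400
P(Starboard system unavailable) [AND] = 0.611400 × 0.14 × 0.20 = 0.017119
P(Ship steering unresponsive) [OR] = 1 − (1−0.017105) × (1−0.003326) × (1−0.017119) = 0.037144
Rounded to 4 decimal places: P(Ship steering unresponsive) ≈ 0.0371.

0.0371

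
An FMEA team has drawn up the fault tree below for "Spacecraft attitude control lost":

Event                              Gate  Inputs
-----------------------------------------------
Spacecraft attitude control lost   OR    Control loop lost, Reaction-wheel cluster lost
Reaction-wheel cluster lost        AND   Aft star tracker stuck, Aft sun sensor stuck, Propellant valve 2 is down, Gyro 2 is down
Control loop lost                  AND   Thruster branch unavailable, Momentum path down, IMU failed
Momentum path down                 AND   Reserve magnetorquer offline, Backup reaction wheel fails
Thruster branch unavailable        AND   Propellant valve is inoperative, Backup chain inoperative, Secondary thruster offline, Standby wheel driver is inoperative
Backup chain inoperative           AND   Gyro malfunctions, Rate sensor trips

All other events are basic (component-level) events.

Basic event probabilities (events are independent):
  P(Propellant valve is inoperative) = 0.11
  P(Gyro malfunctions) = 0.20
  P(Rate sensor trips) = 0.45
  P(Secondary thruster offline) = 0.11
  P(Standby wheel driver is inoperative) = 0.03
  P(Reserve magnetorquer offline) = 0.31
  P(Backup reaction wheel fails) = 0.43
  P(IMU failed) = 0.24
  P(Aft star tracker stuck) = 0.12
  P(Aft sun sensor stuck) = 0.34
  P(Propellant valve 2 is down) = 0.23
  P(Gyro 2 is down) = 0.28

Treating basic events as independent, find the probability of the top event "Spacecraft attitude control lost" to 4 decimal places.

P(Backup chain inoperative) [AND] = 0.20 × 0.45 = 0.090000
P(Thruster branch unavailable) [AND] = 0.11 × 0.090000 × 0.11 × 0.03 = 0.000033
P(Momentum path down) [AND] = 0.31 × 0.43 = 0.133300
P(Control loop lost) [AND] = 0.000033 × 0.133300 × 0.24 = 0.000001
P(Reaction-wheel cluster lost) [AND] = 0.12 × 0.34 × 0.23 × 0.28 = 0.002628
P(Spacecraft attitude control lost) [OR] = 1 − (1−0.000001) × (1−0.002628) = 0.002629
Rounded to 4 decimal places: P(Spacecraft attitude control lost) ≈ 0.0026.

0.0026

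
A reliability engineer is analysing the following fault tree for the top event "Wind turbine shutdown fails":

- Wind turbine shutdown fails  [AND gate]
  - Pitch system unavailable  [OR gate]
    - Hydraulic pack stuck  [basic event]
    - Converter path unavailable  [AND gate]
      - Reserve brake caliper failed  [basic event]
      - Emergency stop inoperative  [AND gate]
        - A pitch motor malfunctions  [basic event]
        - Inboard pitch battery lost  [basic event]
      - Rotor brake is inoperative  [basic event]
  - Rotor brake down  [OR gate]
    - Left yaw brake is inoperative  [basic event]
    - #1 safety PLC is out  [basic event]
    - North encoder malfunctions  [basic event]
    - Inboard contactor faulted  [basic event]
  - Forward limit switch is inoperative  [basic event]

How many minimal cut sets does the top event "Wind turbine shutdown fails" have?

Emergency stop inoperative [AND]: one cut set from each child combined → 1 × 1 = 1 cut set(s).
Converter path unavailable [AND]: one cut set from each child combined → 1 × 1 × 1 = 1 cut set(s).
Pitch system unavailable [OR]: union of children's cut sets → 2 cut set(s).
Rotor brake down [OR]: union of children's cut sets → 4 cut set(s).
Wind turbine shutdown fails [AND]: one cut set from each child combined → 2 × 4 × 1 = 8 cut set(s).
Minimal cut sets: {Forward limit switch is inoperative, Hydraulic pack stuck, Left yaw brake is inoperative}; {#1 safety PLC is out, Forward limit switch is inoperative, Hydraulic pack stuck}; {Forward limit switch is inoperative, Hydraulic pack stuck, North encoder malfunctions}; {Forward limit switch is inoperative, Hydraulic pack stuck, Inboard contactor faulted}; {A pitch motor malfunctions, Forward limit switch is inoperative, Inboard pitch battery lost, Left yaw brake is inoperative, Reserve brake caliper failed, Rotor brake is inoperative}; {#1 safety PLC is out, A pitch motor malfunctions, Forward limit switch is inoperative, Inboard pitch battery lost, Reserve brake caliper failed, Rotor brake is inoperative}; {A pitch motor malfunctions, Forward limit switch is inoperative, Inboard pitch battery lost, North encoder malfunctions, Reserve brake caliper failed, Rotor brake is inoperative}; {A pitch motor malfunctions, Forward limit switch is inoperative, Inboard contactor faulted, Inboard pitch battery lost, Reserve brake caliper failed, Rotor brake is inoperative}.

8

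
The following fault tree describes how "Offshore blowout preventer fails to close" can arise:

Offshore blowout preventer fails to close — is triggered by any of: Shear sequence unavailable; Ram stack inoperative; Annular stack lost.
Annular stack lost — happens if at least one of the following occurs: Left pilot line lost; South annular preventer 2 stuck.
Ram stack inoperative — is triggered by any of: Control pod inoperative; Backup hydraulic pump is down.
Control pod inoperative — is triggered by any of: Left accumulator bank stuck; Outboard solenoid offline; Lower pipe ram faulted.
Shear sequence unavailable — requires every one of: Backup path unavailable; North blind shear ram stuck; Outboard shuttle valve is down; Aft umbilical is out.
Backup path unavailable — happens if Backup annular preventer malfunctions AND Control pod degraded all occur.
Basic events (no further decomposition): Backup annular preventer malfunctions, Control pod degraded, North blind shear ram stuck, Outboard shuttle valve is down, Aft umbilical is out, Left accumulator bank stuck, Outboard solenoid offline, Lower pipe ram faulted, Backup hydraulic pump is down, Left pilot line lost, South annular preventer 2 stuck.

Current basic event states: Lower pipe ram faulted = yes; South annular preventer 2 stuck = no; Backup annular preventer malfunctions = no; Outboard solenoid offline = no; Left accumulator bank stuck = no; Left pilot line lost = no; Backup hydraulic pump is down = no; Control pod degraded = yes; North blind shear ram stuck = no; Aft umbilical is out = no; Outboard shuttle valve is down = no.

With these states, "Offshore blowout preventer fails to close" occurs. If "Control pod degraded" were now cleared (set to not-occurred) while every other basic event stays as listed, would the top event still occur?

Counterfactual: set "Control pod degraded" to not occurred.
Backup path unavailable [AND]: Backup annular preventer malfunctions=not, Control pod degraded=not → not all inputs occur → does not occur.
Shear sequence unavailable [AND]: Backup path unavailable=not, North blind shear ram stuck=not, Outboard shuttle valve is down=not, Aft umbilical is out=not → not all inputs occur → does not occur.
Control pod inoperative [OR]: Left accumulator bank stuck=not, Outboard solenoid offline=not, Lower pipe ram faulted=occurs → at least one input occurs → occurs.
Ram stack inoperative [OR]: Control pod inoperative=occurs, Backup hydraulic pump is down=not → at least one input occurs → occurs.
Annular stack lost [OR]: Left pilot line lost=not, South annular preventer 2 stuck=not → no input occurs → does not occur.
Offshore blowout preventer fails to close [OR]: Shear sequence unavailable=not, Ram stack inoperative=occurs, Annular stack lost=not → at least one input occurs → occurs.

Yes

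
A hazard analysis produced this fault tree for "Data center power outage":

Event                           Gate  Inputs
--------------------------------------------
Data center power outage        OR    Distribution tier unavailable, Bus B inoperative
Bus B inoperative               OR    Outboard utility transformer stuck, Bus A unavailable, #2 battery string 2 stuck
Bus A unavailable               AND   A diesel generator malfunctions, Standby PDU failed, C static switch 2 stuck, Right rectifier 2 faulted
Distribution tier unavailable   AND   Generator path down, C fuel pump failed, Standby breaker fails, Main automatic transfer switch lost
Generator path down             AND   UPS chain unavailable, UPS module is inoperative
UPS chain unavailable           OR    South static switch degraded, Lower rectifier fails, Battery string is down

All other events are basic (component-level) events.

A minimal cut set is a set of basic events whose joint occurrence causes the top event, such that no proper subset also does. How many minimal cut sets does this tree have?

UPS chain unavailable [OR]: union of children's cut sets → 3 cut set(s).
Generator path down [AND]: one cut set from each child combined → 3 × 1 = 3 cut set(s).
Distribution tier unavailable [AND]: one cut set from each child combined → 3 × 1 × 1 × 1 = 3 cut set(s).
Bus A unavailable [AND]: one cut set from each child combined → 1 × 1 × 1 × 1 = 1 cut set(s).
Bus B inoperative [OR]: union of children's cut sets → 3 cut set(s).
Data center power outage [OR]: union of children's cut sets → 6 cut set(s).
Minimal cut sets: {C fuel pump failed, Main automatic transfer switch lost, South static switch degraded, Standby breaker fails, UPS module is inoperative}; {C fuel pump failed, Lower rectifier fails, Main automatic transfer switch lost, Standby breaker fails, UPS module is inoperative}; {Battery string is down, C fuel pump failed, Main automatic transfer switch lost, Standby breaker fails, UPS module is inoperative}; {Outboard utility transformer stuck}; {A diesel generator malfunctions, C static switch 2 stuck, Right rectifier 2 faulted, Standby PDU failed}; {#2 battery string 2 stuck}.

6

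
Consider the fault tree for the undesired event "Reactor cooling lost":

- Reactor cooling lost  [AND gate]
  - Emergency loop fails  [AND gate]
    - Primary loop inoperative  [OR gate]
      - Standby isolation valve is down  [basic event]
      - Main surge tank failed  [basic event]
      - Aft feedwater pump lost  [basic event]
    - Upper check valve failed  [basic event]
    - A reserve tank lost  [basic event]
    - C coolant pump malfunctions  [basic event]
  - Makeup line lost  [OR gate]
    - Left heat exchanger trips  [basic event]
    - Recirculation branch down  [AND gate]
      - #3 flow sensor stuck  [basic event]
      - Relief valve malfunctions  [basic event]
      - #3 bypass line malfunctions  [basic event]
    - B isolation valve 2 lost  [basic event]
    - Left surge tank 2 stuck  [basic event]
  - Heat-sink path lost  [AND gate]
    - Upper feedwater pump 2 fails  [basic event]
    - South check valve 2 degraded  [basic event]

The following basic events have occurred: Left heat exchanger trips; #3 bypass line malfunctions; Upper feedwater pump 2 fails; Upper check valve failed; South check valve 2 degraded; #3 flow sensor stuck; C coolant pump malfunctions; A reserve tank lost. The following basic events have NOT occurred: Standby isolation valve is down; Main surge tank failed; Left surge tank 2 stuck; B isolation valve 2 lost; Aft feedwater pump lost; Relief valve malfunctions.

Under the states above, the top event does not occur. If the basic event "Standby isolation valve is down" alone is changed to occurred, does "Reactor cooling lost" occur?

Yes

Counterfactual: set "Standby isolation valve is down" to occurred.
Primary loop inoperative [OR]: Standby isolation valve is down=occurs, Main surge tank failed=not, Aft feedwater pump lost=not → at least one input occurs → occurs.
Emergency loop fails [AND]: Primary loop inoperative=occurs, Upper check valve failed=occurs, A reserve tank lost=occurs, C coolant pump malfunctions=occurs → all inputs occur → occurs.
Recirculation branch down [AND]: #3 flow sensor stuck=occurs, Relief valve malfunctions=not, #3 bypass line malfunctions=occurs → not all inputs occur → does not occur.
Makeup line lost [OR]: Left heat exchanger trips=occurs, Recirculation branch down=not, B isolation valve 2 lost=not, Left surge tank 2 stuck=not → at least one input occurs → occurs.
Heat-sink path lost [AND]: Upper feedwater pump 2 fails=occurs, South check valve 2 degraded=occurs → all inputs occur → occurs.
Reactor cooling lost [AND]: Emergency loop fails=occurs, Makeup line lost=occurs, Heat-sink path lost=occurs → all inputs occur → occurs.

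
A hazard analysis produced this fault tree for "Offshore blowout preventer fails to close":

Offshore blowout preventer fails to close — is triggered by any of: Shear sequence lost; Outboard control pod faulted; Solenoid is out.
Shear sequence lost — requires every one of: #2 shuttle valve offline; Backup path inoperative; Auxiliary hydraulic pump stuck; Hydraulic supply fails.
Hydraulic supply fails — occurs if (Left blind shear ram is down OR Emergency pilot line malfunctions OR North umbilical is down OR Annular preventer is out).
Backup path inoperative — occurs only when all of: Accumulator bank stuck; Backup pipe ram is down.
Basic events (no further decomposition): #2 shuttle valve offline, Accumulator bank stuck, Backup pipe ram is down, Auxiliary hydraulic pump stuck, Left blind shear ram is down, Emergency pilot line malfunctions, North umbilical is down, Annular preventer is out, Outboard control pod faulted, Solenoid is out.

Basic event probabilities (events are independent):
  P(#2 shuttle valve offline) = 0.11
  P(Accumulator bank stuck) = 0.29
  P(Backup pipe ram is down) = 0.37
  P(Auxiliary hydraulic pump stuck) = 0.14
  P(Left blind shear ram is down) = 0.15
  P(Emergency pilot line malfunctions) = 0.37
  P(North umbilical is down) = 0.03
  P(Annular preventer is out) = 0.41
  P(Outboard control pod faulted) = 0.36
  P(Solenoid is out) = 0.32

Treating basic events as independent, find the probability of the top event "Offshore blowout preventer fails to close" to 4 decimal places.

P(Backup path inoperative) [AND] = 0.29 × 0.37 = 0.107300
P(Hydraulic supply fails) [OR] = 1 − (1−0.15) × (1−0.37) × (1−0.03) × (1−0.41) = 0.693533
P(Shear sequence lost) [AND] = 0.11 × 0.107300 × 0.14 × 0.693533 = 0.001146
P(Offshore blowout preventer fails to close) [OR] = 1 − (1−0.001146) × (1−0.36) × (1−0.32) = 0.565299
Rounded to 4 decimal places: P(Offshore blowout preventer fails to close) ≈ 0.5653.

0.5653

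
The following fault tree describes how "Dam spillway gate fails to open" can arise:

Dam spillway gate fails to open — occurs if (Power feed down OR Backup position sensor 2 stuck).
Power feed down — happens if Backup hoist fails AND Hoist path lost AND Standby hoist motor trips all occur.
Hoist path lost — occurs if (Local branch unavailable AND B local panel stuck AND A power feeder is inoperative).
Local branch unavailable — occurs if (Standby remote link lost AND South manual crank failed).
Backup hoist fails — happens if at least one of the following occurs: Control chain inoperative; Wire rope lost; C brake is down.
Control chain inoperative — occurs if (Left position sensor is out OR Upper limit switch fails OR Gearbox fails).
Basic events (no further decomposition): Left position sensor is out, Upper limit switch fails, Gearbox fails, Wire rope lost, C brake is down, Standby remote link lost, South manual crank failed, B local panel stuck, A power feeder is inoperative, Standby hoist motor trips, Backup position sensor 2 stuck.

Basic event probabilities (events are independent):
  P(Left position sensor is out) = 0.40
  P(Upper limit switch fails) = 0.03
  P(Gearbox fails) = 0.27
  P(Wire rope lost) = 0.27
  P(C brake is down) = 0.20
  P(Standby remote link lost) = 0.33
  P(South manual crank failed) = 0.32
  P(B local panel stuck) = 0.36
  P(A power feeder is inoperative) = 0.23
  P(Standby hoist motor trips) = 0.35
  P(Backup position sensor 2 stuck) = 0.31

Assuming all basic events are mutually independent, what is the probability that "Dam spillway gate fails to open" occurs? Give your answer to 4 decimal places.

0.3116

P(Control chain inoperative) [OR] = 1 − (1−0.40) × (1−0.03) × (1−0.27) = 0.575140
P(Backup hoist fails) [OR] = 1 − (1−0.575140) × (1−0.27) × (1−0.20) = 0.751882
P(Local branch unavailable) [AND] = 0.33 × 0.32 = 0.105600
P(Hoist path lost) [AND] = 0.105600 × 0.36 × 0.23 = 0.008744
P(Power feed down) [AND] = 0.751882 × 0.008744 × 0.35 = 0.002301
P(Dam spillway gate fails to open) [OR] = 1 − (1−0.002301) × (1−0.31) = 0.311588
Rounded to 4 decimal places: P(Dam spillway gate fails to open) ≈ 0.3116.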